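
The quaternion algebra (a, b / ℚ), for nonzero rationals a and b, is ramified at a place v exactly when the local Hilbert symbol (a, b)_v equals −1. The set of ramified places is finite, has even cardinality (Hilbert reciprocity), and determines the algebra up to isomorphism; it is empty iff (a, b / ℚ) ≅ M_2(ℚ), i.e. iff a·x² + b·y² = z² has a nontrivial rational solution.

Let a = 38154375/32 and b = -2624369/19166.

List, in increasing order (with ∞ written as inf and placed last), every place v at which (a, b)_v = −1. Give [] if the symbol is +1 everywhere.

[3, 19]

(a, b) ≡ (13566, -574) mod (ℚ^×)²; places V = {2, 3, 5, 7, 11, 17, 19, 23, 37, 41, ∞}.
(a,b)_5: α=4, u≡1; β=0, v≡1 (mod 5); (1|5)=+1, (1|5)=+1; sign (−1)^0·+1^0·+1^4 = +1.
(a,b)_37: α=0, u≡5; β=-2, v≡32 (mod 37); (5|37)=-1, (32|37)=-1; sign (−1)^0·-1^-2·-1^0 = +1.
(a,b)_11: α=0, u≡5; β=2, v≡9 (mod 11); (5|11)=+1, (9|11)=+1; sign (−1)^0·+1^2·+1^0 = +1.
(a,b)_41: α=0, u≡25; β=1, v≡19 (mod 41); (25|41)=+1, (19|41)=-1; sign (−1)^0·+1^1·-1^0 = +1.
(a,b)_19: α=1, u≡7; β=0, v≡14 (mod 19); (7|19)=+1, (14|19)=-1; sign (−1)^0·+1^0·-1^1 = -1.
(a,b)_17: α=1, u≡8; β=0, v≡13 (mod 17); (8|17)=+1, (13|17)=+1; sign (−1)^0·+1^0·+1^1 = +1.
(a,b)_23: α=0, u≡15; β=2, v≡1 (mod 23); (15|23)=-1, (1|23)=+1; sign (−1)^0·-1^2·+1^0 = +1.
(a,b)_3: α=3, u≡1; β=0, v≡2 (mod 3); (1|3)=+1, (2|3)=-1; sign (−1)^0·+1^0·-1^3 = -1.
(a,b)_7: α=1, u≡3; β=-1, v≡1 (mod 7); (3|7)=-1, (1|7)=+1; sign (−1)^1·-1^-1·+1^1 = +1.
(a,b)_2: α=-5, β=-1; u≡7, v≡1 (mod 8); ε(u)ε(v)=1·0, αω(v)=-5·0, βω(u)=-1·0; sum ≡ 0  ⇒  +1.
(a,b)_∞: sgn(13566)=+, sgn(-574)=−, so +1.
(13566, -574 / ℚ) ramifies at {3, 19}: a division algebra.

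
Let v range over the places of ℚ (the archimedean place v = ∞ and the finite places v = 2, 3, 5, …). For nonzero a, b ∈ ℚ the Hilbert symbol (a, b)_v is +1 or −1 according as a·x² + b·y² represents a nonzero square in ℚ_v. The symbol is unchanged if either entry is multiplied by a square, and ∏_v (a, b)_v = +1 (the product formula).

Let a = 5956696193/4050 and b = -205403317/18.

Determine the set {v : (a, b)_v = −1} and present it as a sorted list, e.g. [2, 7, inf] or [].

[2, 29, 37, 41]

(a, b) ≡ (14165746, -488474) mod (ℚ^×)²; places V = {2, 3, 5, 7, 23, 29, 37, 41, ∞}.
(a,b)_2: α=-1, β=-1; u≡1, v≡3 (mod 8); ε(u)ε(v)=0·1, αω(v)=-1·1, βω(u)=-1·0; sum ≡ 1  ⇒  -1.
(a,b)_37: α=1, u≡14; β=1, v≡33 (mod 37); (14|37)=-1, (33|37)=+1; sign (−1)^0·-1^1·+1^1 = -1.
(a,b)_5: α=-2, u≡4; β=0, v≡1 (mod 5); (4|5)=+1, (1|5)=+1; sign (−1)^0·+1^0·+1^-2 = +1.
(a,b)_41: α=1, u≡8; β=1, v≡27 (mod 41); (8|41)=+1, (27|41)=-1; sign (−1)^0·+1^1·-1^1 = -1.
(a,b)_7: α=1, u≡6; β=1, v≡1 (mod 7); (6|7)=-1, (1|7)=+1; sign (−1)^1·-1^1·+1^1 = +1.
(a,b)_∞: sgn(14165746)=+, sgn(-488474)=−, so +1.
(a,b)_29: α=3, u≡3; β=2, v≡21 (mod 29); (3|29)=-1, (21|29)=-1; sign (−1)^0·-1^2·-1^3 = -1.
(a,b)_23: α=1, u≡3; β=1, v≡14 (mod 23); (3|23)=+1, (14|23)=-1; sign (−1)^1·+1^1·-1^1 = +1.
(a,b)_3: α=-4, u≡1; β=-2, v≡1 (mod 3); (1|3)=+1, (1|3)=+1; sign (−1)^0·+1^-2·+1^-4 = +1.
|Ram(14165746, -488474)| = 4, even; anisotropic at {2, 29, 37, 41}.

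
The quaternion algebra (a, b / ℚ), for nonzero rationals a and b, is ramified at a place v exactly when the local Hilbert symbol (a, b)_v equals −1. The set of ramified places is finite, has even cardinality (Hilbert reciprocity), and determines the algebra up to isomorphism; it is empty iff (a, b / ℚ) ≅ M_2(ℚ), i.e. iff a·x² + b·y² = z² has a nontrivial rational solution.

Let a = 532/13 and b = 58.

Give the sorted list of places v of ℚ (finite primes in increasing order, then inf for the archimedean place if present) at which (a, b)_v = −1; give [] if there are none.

Mod squares: a ≡ 1729, b ≡ 58. Check v ∈ {∞, 2, 7, 13, 19, 29}.
v=∞: 1729 > 0 and 58 > 0  ⇒  (a,b)_∞ = +1.
v=13: a=13^-1·(≡12), b=13^0·(≡6) mod 13; (12|13)=+1, (6|13)=-1; (−1)^{-1·0·6}·(+1)^0·(-1)^-1 = -1.
v=2: v_2(a)=2, v_2(b)=1; units ≡ 1, 5 (mod 8); ε·ε+αω+βω = 0·0+2·1+1·0 ≡ 0  ⇒  (a,b)_2 = +1.
v=29: a=29^0·(≡3), b=29^1·(≡2) mod 29; (3|29)=-1, (2|29)=-1; (−1)^{0·1·14}·(-1)^1·(-1)^0 = -1.
v=7: a=7^1·(≡1), b=7^0·(≡2) mod 7; (1|7)=+1, (2|7)=+1; (−1)^{1·0·3}·(+1)^0·(+1)^1 = +1.
v=19: a=19^1·(≡8), b=19^0·(≡1) mod 19; (8|19)=-1, (1|19)=+1; (−1)^{1·0·9}·(-1)^0·(+1)^1 = +1.
Ram(1729, 58) = {13, 29}; no ℚ_13-point on the conic.

[13, 29]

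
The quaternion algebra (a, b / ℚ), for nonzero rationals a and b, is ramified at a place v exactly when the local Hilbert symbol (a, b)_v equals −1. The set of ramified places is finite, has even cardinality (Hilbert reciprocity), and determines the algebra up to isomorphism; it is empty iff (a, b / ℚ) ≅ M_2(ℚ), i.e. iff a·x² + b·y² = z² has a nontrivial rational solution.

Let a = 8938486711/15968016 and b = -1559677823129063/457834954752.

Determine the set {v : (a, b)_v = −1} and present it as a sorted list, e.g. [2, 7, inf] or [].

(a, b) ≡ (204631, -161) mod (ℚ^×)²; places V = {2, 3, 7, 11, 19, 23, 31, 37, 41, ∞}.
(a,b)_37: α=-2, u≡12; β=-2, v≡19 (mod 37); (12|37)=+1, (19|37)=-1; sign (−1)^0·+1^-2·-1^-2 = +1.
(a,b)_23: α=1, u≡20; β=1, v≡8 (mod 23); (20|23)=-1, (8|23)=+1; sign (−1)^1·-1^1·+1^1 = +1.
(a,b)_2: α=-4, β=-16; u≡7, v≡7 (mod 8); ε(u)ε(v)=1·1, αω(v)=-4·0, βω(u)=-16·0; sum ≡ 1  ⇒  -1.
(a,b)_3: α=-6, u≡1; β=-6, v≡1 (mod 3); (1|3)=+1, (1|3)=+1; sign (−1)^0·+1^-6·+1^-6 = +1.
(a,b)_7: α=1, u≡1; β=-1, v≡6 (mod 7); (1|7)=+1, (6|7)=-1; sign (−1)^1·+1^-1·-1^1 = +1.
(a,b)_41: α=1, u≡22; β=2, v≡30 (mod 41); (22|41)=-1, (30|41)=-1; sign (−1)^0·-1^2·-1^1 = -1.
(a,b)_31: α=1, u≡3; β=4, v≡28 (mod 31); (3|31)=-1, (28|31)=+1; sign (−1)^0·-1^4·+1^1 = +1.
(a,b)_11: α=2, u≡9; β=2, v≡9 (mod 11); (9|11)=+1, (9|11)=+1; sign (−1)^0·+1^2·+1^2 = +1.
(a,b)_∞: sgn(204631)=+, sgn(-161)=−, so +1.
(a,b)_19: α=2, u≡6; β=2, v≡8 (mod 19); (6|19)=+1, (8|19)=-1; sign (−1)^0·+1^2·-1^2 = +1.
Ram(204631, -161) = {2, 41}; no ℚ_2-point on the conic.

[2, 41]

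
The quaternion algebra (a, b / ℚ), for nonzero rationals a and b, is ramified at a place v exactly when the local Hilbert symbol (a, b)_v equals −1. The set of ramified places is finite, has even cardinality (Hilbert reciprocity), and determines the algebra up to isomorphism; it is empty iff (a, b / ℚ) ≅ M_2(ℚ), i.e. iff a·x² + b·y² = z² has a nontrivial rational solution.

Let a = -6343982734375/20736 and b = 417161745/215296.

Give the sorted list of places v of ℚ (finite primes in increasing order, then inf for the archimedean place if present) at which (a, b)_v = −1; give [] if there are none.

[3, 11]

(a, b) ≡ (-55, 2145) mod (ℚ^×)²; places V = {2, 3, 5, 7, 11, 13, 19, 29, ∞}.
(a,b)_7: α=0, u≡4; β=4, v≡3 (mod 7); (4|7)=+1, (3|7)=-1; sign (−1)^0·+1^4·-1^0 = +1.
(a,b)_5: α=7, u≡1; β=1, v≡4 (mod 5); (1|5)=+1, (4|5)=+1; sign (−1)^0·+1^1·+1^7 = +1.
(a,b)_∞: sgn(-55)=−, sgn(2145)=+, so +1.
(a,b)_19: α=2, u≡10; β=0, v≡9 (mod 19); (10|19)=-1, (9|19)=+1; sign (−1)^0·-1^0·+1^2 = +1.
(a,b)_13: α=2, u≡3; β=1, v≡3 (mod 13); (3|13)=+1, (3|13)=+1; sign (−1)^0·+1^1·+1^2 = +1.
(a,b)_11: α=3, u≡2; β=1, v≡2 (mod 11); (2|11)=-1, (2|11)=-1; sign (−1)^1·-1^1·-1^3 = -1.
(a,b)_29: α=0, u≡21; β=-2, v≡13 (mod 29); (21|29)=-1, (13|29)=+1; sign (−1)^0·-1^-2·+1^0 = +1.
(a,b)_2: α=-8, β=-8; u≡1, v≡1 (mod 8); ε(u)ε(v)=0·0, αω(v)=-8·0, βω(u)=-8·0; sum ≡ 0  ⇒  +1.
(a,b)_3: α=-4, u≡2; β=5, v≡1 (mod 3); (2|3)=-1, (1|3)=+1; sign (−1)^0·-1^5·+1^-4 = -1.
(-55, 2145 / ℚ) ramifies at {3, 11}: a division algebra.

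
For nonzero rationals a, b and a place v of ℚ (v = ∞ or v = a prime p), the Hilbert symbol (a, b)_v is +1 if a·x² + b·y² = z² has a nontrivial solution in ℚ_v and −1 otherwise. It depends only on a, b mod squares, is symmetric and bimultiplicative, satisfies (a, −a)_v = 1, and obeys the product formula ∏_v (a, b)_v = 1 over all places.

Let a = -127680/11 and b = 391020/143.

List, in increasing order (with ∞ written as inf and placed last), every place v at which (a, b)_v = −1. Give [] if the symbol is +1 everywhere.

[5, 7, 11, 19]

Mod squares: a ≡ -21945, b ≡ 285285. Check v ∈ {∞, 2, 3, 5, 7, 11, 13, 19}.
v=11: a=11^-1·(≡8), b=11^-1·(≡7) mod 11; (8|11)=-1, (7|11)=-1; (−1)^{-1·-1·5}·(-1)^-1·(-1)^-1 = -1.
v=∞: -21945 < 0 and 285285 > 0  ⇒  (a,b)_∞ = +1.
v=5: a=5^1·(≡4), b=5^1·(≡3) mod 5; (4|5)=+1, (3|5)=-1; (−1)^{1·1·2}·(+1)^1·(-1)^1 = -1.
v=13: a=13^0·(≡10), b=13^-1·(≡10) mod 13; (10|13)=+1, (10|13)=+1; (−1)^{0·-1·6}·(+1)^-1·(+1)^0 = +1.
v=2: v_2(a)=6, v_2(b)=2; units ≡ 7, 5 (mod 8); ε·ε+αω+βω = 1·0+6·1+2·0 ≡ 0  ⇒  (a,b)_2 = +1.
v=19: a=19^1·(≡4), b=19^1·(≡6) mod 19; (4|19)=+1, (6|19)=+1; (−1)^{1·1·9}·(+1)^1·(+1)^1 = -1.
v=3: a=3^1·(≡2), b=3^1·(≡1) mod 3; (2|3)=-1, (1|3)=+1; (−1)^{1·1·1}·(-1)^1·(+1)^1 = +1.
v=7: a=7^1·(≡4), b=7^3·(≡2) mod 7; (4|7)=+1, (2|7)=+1; (−1)^{1·3·3}·(+1)^3·(+1)^1 = -1.
(-21945, 285285 / ℚ) ramifies at {5, 7, 11, 19}: a division algebra.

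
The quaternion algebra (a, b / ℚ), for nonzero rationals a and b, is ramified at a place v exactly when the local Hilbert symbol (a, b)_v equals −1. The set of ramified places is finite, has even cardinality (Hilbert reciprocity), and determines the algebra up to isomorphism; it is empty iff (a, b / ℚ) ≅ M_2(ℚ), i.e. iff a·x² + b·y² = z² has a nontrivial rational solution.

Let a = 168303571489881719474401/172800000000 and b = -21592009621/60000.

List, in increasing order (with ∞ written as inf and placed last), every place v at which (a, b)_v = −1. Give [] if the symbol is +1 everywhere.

[2, 3, 7, 17]

Mod squares: a ≡ 3, b ≡ -213486. Check v ∈ {∞, 2, 3, 5, 7, 13, 17, 19, 23, 41}.
v=∞: 3 > 0 and -213486 < 0  ⇒  (a,b)_∞ = +1.
v=19: a=19^6·(≡14), b=19^2·(≡11) mod 19; (14|19)=-1, (11|19)=+1; (−1)^{6·2·9}·(-1)^2·(+1)^6 = +1.
v=5: a=5^-8·(≡2), b=5^-4·(≡4) mod 5; (2|5)=-1, (4|5)=+1; (−1)^{-8·-4·2}·(-1)^-4·(+1)^-8 = +1.
v=17: a=17^2·(≡12), b=17^1·(≡12) mod 17; (12|17)=-1, (12|17)=-1; (−1)^{2·1·8}·(-1)^1·(-1)^2 = -1.
v=2: v_2(a)=-14, v_2(b)=-5; units ≡ 3, 1 (mod 8); ε·ε+αω+βω = 1·0+-14·0+-5·1 ≡ 1  ⇒  (a,b)_2 = -1.
v=3: a=3^-3·(≡1), b=3^-1·(≡1) mod 3; (1|3)=+1, (1|3)=+1; (−1)^{-3·-1·1}·(+1)^-1·(+1)^-3 = -1.
v=7: a=7^2·(≡3), b=7^1·(≡1) mod 7; (3|7)=-1, (1|7)=+1; (−1)^{2·1·3}·(-1)^1·(+1)^2 = -1.
v=13: a=13^2·(≡12), b=13^1·(≡9) mod 13; (12|13)=+1, (9|13)=+1; (−1)^{2·1·6}·(+1)^1·(+1)^2 = +1.
v=23: a=23^2·(≡2), b=23^1·(≡11) mod 23; (2|23)=+1, (11|23)=-1; (−1)^{2·1·11}·(+1)^1·(-1)^2 = +1.
v=41: a=41^4·(≡12), b=41^2·(≡16) mod 41; (12|41)=-1, (16|41)=+1; (−1)^{4·2·20}·(-1)^2·(+1)^4 = +1.
|Ram(3, -213486)| = 4, even; anisotropic at {2, 3, 7, 17}.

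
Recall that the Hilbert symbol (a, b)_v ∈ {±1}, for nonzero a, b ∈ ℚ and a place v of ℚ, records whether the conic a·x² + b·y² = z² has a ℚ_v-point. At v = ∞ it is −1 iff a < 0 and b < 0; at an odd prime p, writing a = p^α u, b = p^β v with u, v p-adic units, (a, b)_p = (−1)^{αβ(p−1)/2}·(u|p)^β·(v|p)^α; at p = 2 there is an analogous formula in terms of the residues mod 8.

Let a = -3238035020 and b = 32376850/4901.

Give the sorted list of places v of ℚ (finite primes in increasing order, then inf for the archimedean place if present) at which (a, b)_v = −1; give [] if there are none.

Mod squares: a ≡ -7955, b ≡ 27434. Check v ∈ {∞, 2, 5, 11, 13, 29, 37, 43}.
v=5: a=5^1·(≡1), b=5^2·(≡4) mod 5; (1|5)=+1, (4|5)=+1; (−1)^{1·2·2}·(+1)^2·(+1)^1 = +1.
v=29: a=29^2·(≡23), b=29^-1·(≡11) mod 29; (23|29)=+1, (11|29)=-1; (−1)^{2·-1·14}·(+1)^-1·(-1)^2 = +1.
v=43: a=43^1·(≡8), b=43^1·(≡23) mod 43; (8|43)=-1, (23|43)=+1; (−1)^{1·1·21}·(-1)^1·(+1)^1 = +1.
v=11: a=11^2·(≡4), b=11^1·(≡6) mod 11; (4|11)=+1, (6|11)=-1; (−1)^{2·1·5}·(+1)^1·(-1)^2 = +1.
v=2: v_2(a)=2, v_2(b)=1; units ≡ 5, 5 (mod 8); ε·ε+αω+βω = 0·0+2·1+1·1 ≡ 1  ⇒  (a,b)_2 = -1.
v=∞: -7955 < 0 and 27434 > 0  ⇒  (a,b)_∞ = +1.
v=37: a=37^1·(≡12), b=37^2·(≡20) mod 37; (12|37)=+1, (20|37)=-1; (−1)^{1·2·18}·(+1)^2·(-1)^1 = -1.
v=13: a=13^0·(≡1), b=13^-2·(≡4) mod 13; (1|13)=+1, (4|13)=+1; (−1)^{0·-2·6}·(+1)^-2·(+1)^0 = +1.
Ram(-7955, 27434) = {2, 37}; no ℚ_2-point on the conic.

[2, 37]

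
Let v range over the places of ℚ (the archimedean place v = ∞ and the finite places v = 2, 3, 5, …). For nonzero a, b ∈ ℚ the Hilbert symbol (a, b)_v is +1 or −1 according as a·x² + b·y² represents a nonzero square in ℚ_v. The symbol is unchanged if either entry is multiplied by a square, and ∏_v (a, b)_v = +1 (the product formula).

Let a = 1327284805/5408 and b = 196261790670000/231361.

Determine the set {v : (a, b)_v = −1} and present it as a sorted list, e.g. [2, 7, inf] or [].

(a, b) ≡ (2090, 3) mod (ℚ^×)²; places V = {2, 3, 5, 7, 11, 13, 19, 23, 37, 43, ∞}.
(a,b)_43: α=0, u≡28; β=2, v≡34 (mod 43); (28|43)=-1, (34|43)=-1; sign (−1)^0·-1^2·-1^0 = +1.
(a,b)_11: α=1, u≡3; β=2, v≡1 (mod 11); (3|11)=+1, (1|11)=+1; sign (−1)^0·+1^2·+1^1 = +1.
(a,b)_37: α=0, u≡8; β=-2, v≡12 (mod 37); (8|37)=-1, (12|37)=+1; sign (−1)^0·-1^-2·+1^0 = +1.
(a,b)_19: α=1, u≡13; β=2, v≡10 (mod 19); (13|19)=-1, (10|19)=-1; sign (−1)^0·-1^2·-1^1 = -1.
(a,b)_5: α=1, u≡2; β=4, v≡2 (mod 5); (2|5)=-1, (2|5)=-1; sign (−1)^0·-1^4·-1^1 = -1.
(a,b)_23: α=2, u≡7; β=0, v≡13 (mod 23); (7|23)=-1, (13|23)=+1; sign (−1)^0·-1^0·+1^2 = +1.
(a,b)_∞: sgn(2090)=+, sgn(3)=+, so +1.
(a,b)_7: α=4, u≡2; β=0, v≡5 (mod 7); (2|7)=+1, (5|7)=-1; sign (−1)^0·+1^0·-1^4 = +1.
(a,b)_3: α=0, u≡2; β=5, v≡1 (mod 3); (2|3)=-1, (1|3)=+1; sign (−1)^0·-1^5·+1^0 = -1.
(a,b)_2: α=-5, β=4; u≡5, v≡3 (mod 8); ε(u)ε(v)=0·1, αω(v)=-5·1, βω(u)=4·1; sum ≡ 1  ⇒  -1.
(a,b)_13: α=-2, u≡9; β=-2, v≡4 (mod 13); (9|13)=+1, (4|13)=+1; sign (−1)^0·+1^-2·+1^-2 = +1.
Ram(2090, 3) = {2, 3, 5, 19}; no ℚ_2-point on the conic.

[2, 3, 5, 19]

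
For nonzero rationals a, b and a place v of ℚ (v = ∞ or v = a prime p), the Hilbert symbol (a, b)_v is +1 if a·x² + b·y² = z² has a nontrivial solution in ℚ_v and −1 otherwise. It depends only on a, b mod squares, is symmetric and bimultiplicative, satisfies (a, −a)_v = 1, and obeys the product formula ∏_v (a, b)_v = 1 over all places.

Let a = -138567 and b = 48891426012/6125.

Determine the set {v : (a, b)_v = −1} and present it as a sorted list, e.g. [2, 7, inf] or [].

[3, 5, 13, 17]

(a, b) ≡ (-138567, 692835) mod (ℚ^×)²; places V = {2, 3, 5, 7, 11, 13, 17, 19, ∞}.
(a,b)_7: α=0, u≡5; β=-2, v≡5 (mod 7); (5|7)=-1, (5|7)=-1; sign (−1)^0·-1^-2·-1^0 = +1.
(a,b)_13: α=1, u≡1; β=1, v≡5 (mod 13); (1|13)=+1, (5|13)=-1; sign (−1)^0·+1^1·-1^1 = -1.
(a,b)_17: α=1, u≡9; β=1, v≡5 (mod 17); (9|17)=+1, (5|17)=-1; sign (−1)^0·+1^1·-1^1 = -1.
(a,b)_11: α=1, u≡9; β=3, v≡10 (mod 11); (9|11)=+1, (10|11)=-1; sign (−1)^1·+1^3·-1^1 = +1.
(a,b)_2: α=0, β=2; u≡1, v≡3 (mod 8); ε(u)ε(v)=0·1, αω(v)=0·1, βω(u)=2·0; sum ≡ 0  ⇒  +1.
(a,b)_3: α=1, u≡2; β=7, v≡2 (mod 3); (2|3)=-1, (2|3)=-1; sign (−1)^1·-1^7·-1^1 = -1.
(a,b)_∞: sgn(-138567)=−, sgn(692835)=+, so +1.
(a,b)_5: α=0, u≡3; β=-3, v≡3 (mod 5); (3|5)=-1, (3|5)=-1; sign (−1)^0·-1^-3·-1^0 = -1.
(a,b)_19: α=1, u≡3; β=1, v≡11 (mod 19); (3|19)=-1, (11|19)=+1; sign (−1)^1·-1^1·+1^1 = +1.
Ram(-138567, 692835) = {3, 5, 13, 17}; no ℚ_3-point on the conic.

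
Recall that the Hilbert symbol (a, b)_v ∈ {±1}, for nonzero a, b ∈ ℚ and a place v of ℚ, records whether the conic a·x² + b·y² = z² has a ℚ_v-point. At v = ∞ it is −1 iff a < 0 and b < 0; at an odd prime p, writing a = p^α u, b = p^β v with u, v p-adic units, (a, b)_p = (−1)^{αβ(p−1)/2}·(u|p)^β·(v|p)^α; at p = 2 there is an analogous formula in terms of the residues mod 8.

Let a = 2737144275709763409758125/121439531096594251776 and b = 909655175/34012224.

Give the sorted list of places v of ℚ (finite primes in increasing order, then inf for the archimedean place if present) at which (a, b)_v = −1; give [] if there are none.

(a, b) ≡ (37, 407) mod (ℚ^×)²; places V = {2, 3, 5, 11, 13, 23, 37, ∞}.
(a,b)_5: α=4, u≡3; β=2, v≡3 (mod 5); (3|5)=-1, (3|5)=-1; sign (−1)^0·-1^2·-1^4 = +1.
(a,b)_∞: sgn(37)=+, sgn(407)=+, so +1.
(a,b)_3: α=-32, u≡1; β=-12, v≡2 (mod 3); (1|3)=+1, (2|3)=-1; sign (−1)^0·+1^-12·-1^-32 = +1.
(a,b)_2: α=-16, β=-6; u≡5, v≡7 (mod 8); ε(u)ε(v)=0·1, αω(v)=-16·0, βω(u)=-6·1; sum ≡ 0  ⇒  +1.
(a,b)_23: α=6, u≡14; β=2, v≡9 (mod 23); (14|23)=-1, (9|23)=+1; sign (−1)^0·-1^2·+1^6 = +1.
(a,b)_11: α=2, u≡9; β=1, v≡1 (mod 11); (9|11)=+1, (1|11)=+1; sign (−1)^0·+1^1·+1^2 = +1.
(a,b)_13: α=6, u≡7; β=2, v≡10 (mod 13); (7|13)=-1, (10|13)=+1; sign (−1)^0·-1^2·+1^6 = +1.
(a,b)_37: α=3, u≡1; β=1, v≡3 (mod 37); (1|37)=+1, (3|37)=+1; sign (−1)^0·+1^1·+1^3 = +1.
Ram(a, b) = ∅: the form 37·x² + 407·y² − z² is isotropic over every ℚ_v, so by Hasse–Minkowski it is isotropic over ℚ.

[]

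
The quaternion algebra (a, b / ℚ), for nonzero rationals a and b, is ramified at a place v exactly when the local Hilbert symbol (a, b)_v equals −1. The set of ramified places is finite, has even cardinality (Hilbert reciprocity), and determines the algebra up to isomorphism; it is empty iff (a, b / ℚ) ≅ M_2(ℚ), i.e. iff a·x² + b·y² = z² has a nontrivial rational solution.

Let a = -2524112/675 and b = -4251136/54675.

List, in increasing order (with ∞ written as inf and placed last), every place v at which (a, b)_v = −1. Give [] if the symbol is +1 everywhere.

(a, b) ≡ (-1311, -138) mod (ℚ^×)²; places V = {2, 3, 5, 19, 23, ∞}.
(a,b)_23: α=1, u≡13; β=1, v≡22 (mod 23); (13|23)=+1, (22|23)=-1; sign (−1)^1·+1^1·-1^1 = +1.
(a,b)_∞: sgn(-1311)=−, sgn(-138)=−, so -1.
(a,b)_5: α=-2, u≡4; β=-2, v≡2 (mod 5); (4|5)=+1, (2|5)=-1; sign (−1)^0·+1^-2·-1^-2 = +1.
(a,b)_3: α=-3, u≡1; β=-7, v≡2 (mod 3); (1|3)=+1, (2|3)=-1; sign (−1)^1·+1^-7·-1^-3 = +1.
(a,b)_19: α=3, u≡5; β=2, v≡13 (mod 19); (5|19)=+1, (13|19)=-1; sign (−1)^0·+1^2·-1^3 = -1.
(a,b)_2: α=4, β=9; u≡1, v≡3 (mod 8); ε(u)ε(v)=0·1, αω(v)=4·1, βω(u)=9·0; sum ≡ 0  ⇒  +1.
Ram(-1311, -138) = {19, ∞}; no ℚ_19-point on the conic.

[19, inf]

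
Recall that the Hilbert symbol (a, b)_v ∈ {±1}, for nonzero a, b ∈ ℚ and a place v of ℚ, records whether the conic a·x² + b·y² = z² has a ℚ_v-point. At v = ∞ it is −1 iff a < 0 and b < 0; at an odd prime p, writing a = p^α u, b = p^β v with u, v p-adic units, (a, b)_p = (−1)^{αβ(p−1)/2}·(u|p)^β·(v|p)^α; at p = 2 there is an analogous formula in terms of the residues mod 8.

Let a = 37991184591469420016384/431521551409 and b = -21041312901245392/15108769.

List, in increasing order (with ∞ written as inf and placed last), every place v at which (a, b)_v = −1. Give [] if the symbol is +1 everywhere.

Mod squares: a ≡ 12126611, b ≡ -258013. Check v ∈ {∞, 2, 7, 13, 23, 29, 31, 41, 47}.
v=23: a=23^-2·(≡21), b=23^-2·(≡6) mod 23; (21|23)=-1, (6|23)=+1; (−1)^{-2·-2·11}·(-1)^-2·(+1)^-2 = +1.
v=47: a=47^3·(≡22), b=47^2·(≡36) mod 47; (22|47)=-1, (36|47)=+1; (−1)^{3·2·23}·(-1)^2·(+1)^3 = +1.
v=13: a=13^-8·(≡9), b=13^-4·(≡7) mod 13; (9|13)=+1, (7|13)=-1; (−1)^{-8·-4·6}·(+1)^-4·(-1)^-8 = +1.
v=7: a=7^9·(≡6), b=7^5·(≡5) mod 7; (6|7)=-1, (5|7)=-1; (−1)^{9·5·3}·(-1)^5·(-1)^9 = -1.
v=41: a=41^1·(≡24), b=41^1·(≡18) mod 41; (24|41)=-1, (18|41)=+1; (−1)^{1·1·20}·(-1)^1·(+1)^1 = -1.
v=31: a=31^3·(≡24), b=31^3·(≡20) mod 31; (24|31)=-1, (20|31)=+1; (−1)^{3·3·15}·(-1)^3·(+1)^3 = +1.
v=∞: 12126611 > 0 and -258013 < 0  ⇒  (a,b)_∞ = +1.
v=2: v_2(a)=8, v_2(b)=4; units ≡ 3, 3 (mod 8); ε·ε+αω+βω = 1·1+8·1+4·1 ≡ 1  ⇒  (a,b)_2 = -1.
v=29: a=29^1·(≡8), b=29^1·(≡22) mod 29; (8|29)=-1, (22|29)=+1; (−1)^{1·1·14}·(-1)^1·(+1)^1 = -1.
Ram(12126611, -258013) = {2, 7, 29, 41}; no ℚ_2-point on the conic.

[2, 7, 29, 41]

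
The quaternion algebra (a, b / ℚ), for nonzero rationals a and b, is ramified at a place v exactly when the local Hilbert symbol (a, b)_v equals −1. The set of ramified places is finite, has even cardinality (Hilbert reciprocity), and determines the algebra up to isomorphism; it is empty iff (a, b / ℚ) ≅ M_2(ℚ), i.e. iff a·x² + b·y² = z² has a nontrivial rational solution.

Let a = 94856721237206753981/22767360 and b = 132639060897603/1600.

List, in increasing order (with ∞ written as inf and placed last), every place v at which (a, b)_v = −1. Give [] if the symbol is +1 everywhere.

(a, b) ≡ (288374115, 835867) mod (ℚ^×)²; places V = {2, 3, 5, 7, 11, 13, 17, 19, 23, 29, 37, 41, ∞}.
(a,b)_17: α=2, u≡4; β=2, v≡6 (mod 17); (4|17)=+1, (6|17)=-1; sign (−1)^0·+1^2·-1^2 = +1.
(a,b)_19: α=3, u≡7; β=3, v≡8 (mod 19); (7|19)=+1, (8|19)=-1; sign (−1)^1·+1^3·-1^3 = +1.
(a,b)_23: α=5, u≡20; β=0, v≡2 (mod 23); (20|23)=-1, (2|23)=+1; sign (−1)^0·-1^0·+1^5 = +1.
(a,b)_5: α=-1, u≡3; β=-2, v≡2 (mod 5); (3|5)=-1, (2|5)=-1; sign (−1)^0·-1^-2·-1^-1 = -1.
(a,b)_∞: sgn(288374115)=+, sgn(835867)=+, so +1.
(a,b)_37: α=1, u≡21; β=1, v≡33 (mod 37); (21|37)=+1, (33|37)=+1; sign (−1)^0·+1^1·+1^1 = +1.
(a,b)_41: α=1, u≡27; β=1, v≡16 (mod 41); (27|41)=-1, (16|41)=+1; sign (−1)^0·-1^1·+1^1 = -1.
(a,b)_29: α=1, u≡5; β=1, v≡26 (mod 29); (5|29)=+1, (26|29)=-1; sign (−1)^0·+1^1·-1^1 = -1.
(a,b)_7: α=-2, u≡2; β=0, v≡2 (mod 7); (2|7)=+1, (2|7)=+1; sign (−1)^0·+1^0·+1^-2 = +1.
(a,b)_2: α=-8, β=-6; u≡3, v≡3 (mod 8); ε(u)ε(v)=1·1, αω(v)=-8·1, βω(u)=-6·1; sum ≡ 1  ⇒  -1.
(a,b)_13: α=2, u≡1; β=2, v≡8 (mod 13); (1|13)=+1, (8|13)=-1; sign (−1)^0·+1^2·-1^2 = +1.
(a,b)_3: α=-1, u≡1; β=2, v≡1 (mod 3); (1|3)=+1, (1|3)=+1; sign (−1)^0·+1^2·+1^-1 = +1.
(a,b)_11: α=-2, u≡7; β=0, v≡8 (mod 11); (7|11)=-1, (8|11)=-1; sign (−1)^0·-1^0·-1^-2 = +1.
(288374115, 835867 / ℚ) ramifies at {2, 5, 29, 41}: a division algebra.

[2, 5, 29, 41]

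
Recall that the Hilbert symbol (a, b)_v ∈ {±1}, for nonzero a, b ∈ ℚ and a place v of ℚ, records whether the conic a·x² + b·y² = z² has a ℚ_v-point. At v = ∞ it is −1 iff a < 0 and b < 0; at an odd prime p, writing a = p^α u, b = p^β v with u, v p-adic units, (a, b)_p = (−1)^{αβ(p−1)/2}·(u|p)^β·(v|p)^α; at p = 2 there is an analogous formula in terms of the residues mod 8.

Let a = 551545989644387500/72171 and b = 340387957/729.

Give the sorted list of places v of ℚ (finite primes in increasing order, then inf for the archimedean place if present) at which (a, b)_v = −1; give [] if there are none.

[5, 7, 11, 13]

Mod squares: a ≡ 6545, b ≡ 13. Check v ∈ {∞, 2, 3, 5, 7, 11, 13, 17, 43}.
v=∞: 6545 > 0 and 13 > 0  ⇒  (a,b)_∞ = +1.
v=2: v_2(a)=2, v_2(b)=0; units ≡ 1, 5 (mod 8); ε·ε+αω+βω = 0·0+2·1+0·0 ≡ 0  ⇒  (a,b)_2 = +1.
v=7: a=7^5·(≡4), b=7^2·(≡5) mod 7; (4|7)=+1, (5|7)=-1; (−1)^{5·2·3}·(+1)^2·(-1)^5 = -1.
v=17: a=17^5·(≡3), b=17^2·(≡16) mod 17; (3|17)=-1, (16|17)=+1; (−1)^{5·2·8}·(-1)^2·(+1)^5 = +1.
v=43: a=43^2·(≡9), b=43^2·(≡38) mod 43; (9|43)=+1, (38|43)=+1; (−1)^{2·2·21}·(+1)^2·(+1)^2 = +1.
v=5: a=5^5·(≡4), b=5^0·(≡3) mod 5; (4|5)=+1, (3|5)=-1; (−1)^{5·0·2}·(+1)^0·(-1)^5 = -1.
v=3: a=3^-8·(≡2), b=3^-6·(≡1) mod 3; (2|3)=-1, (1|3)=+1; (−1)^{-8·-6·1}·(-1)^-6·(+1)^-8 = +1.
v=11: a=11^-1·(≡3), b=11^0·(≡10) mod 11; (3|11)=+1, (10|11)=-1; (−1)^{-1·0·5}·(+1)^0·(-1)^-1 = -1.
v=13: a=13^0·(≡6), b=13^1·(≡12) mod 13; (6|13)=-1, (12|13)=+1; (−1)^{0·1·6}·(-1)^1·(+1)^0 = -1.
Ram(6545, 13) = {5, 7, 11, 13}; no ℚ_5-point on the conic.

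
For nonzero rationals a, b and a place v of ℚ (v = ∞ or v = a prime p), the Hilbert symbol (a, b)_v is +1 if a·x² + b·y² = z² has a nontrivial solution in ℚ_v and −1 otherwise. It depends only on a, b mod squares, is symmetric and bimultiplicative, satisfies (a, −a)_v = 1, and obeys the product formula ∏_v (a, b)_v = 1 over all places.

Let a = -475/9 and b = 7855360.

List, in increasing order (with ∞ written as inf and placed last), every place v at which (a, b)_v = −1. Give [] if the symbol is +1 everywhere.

[]

Mod squares: a ≡ -19, b ≡ 85. Check v ∈ {∞, 2, 3, 5, 17, 19}.
v=∞: -19 < 0 and 85 > 0  ⇒  (a,b)_∞ = +1.
v=5: a=5^2·(≡4), b=5^1·(≡2) mod 5; (4|5)=+1, (2|5)=-1; (−1)^{2·1·2}·(+1)^1·(-1)^2 = +1.
v=17: a=17^0·(≡2), b=17^1·(≡3) mod 17; (2|17)=+1, (3|17)=-1; (−1)^{0·1·8}·(+1)^1·(-1)^0 = +1.
v=2: v_2(a)=0, v_2(b)=8; units ≡ 5, 5 (mod 8); ε·ε+αω+βω = 0·0+0·1+8·1 ≡ 0  ⇒  (a,b)_2 = +1.
v=19: a=19^1·(≡12), b=19^2·(≡5) mod 19; (12|19)=-1, (5|19)=+1; (−1)^{1·2·9}·(-1)^2·(+1)^1 = +1.
v=3: a=3^-2·(≡2), b=3^0·(≡1) mod 3; (2|3)=-1, (1|3)=+1; (−1)^{-2·0·1}·(-1)^0·(+1)^-2 = +1.
Ram(a, b) = ∅: the form -19·x² + 85·y² − z² is isotropic over every ℚ_v, so by Hasse–Minkowski it is isotropic over ℚ.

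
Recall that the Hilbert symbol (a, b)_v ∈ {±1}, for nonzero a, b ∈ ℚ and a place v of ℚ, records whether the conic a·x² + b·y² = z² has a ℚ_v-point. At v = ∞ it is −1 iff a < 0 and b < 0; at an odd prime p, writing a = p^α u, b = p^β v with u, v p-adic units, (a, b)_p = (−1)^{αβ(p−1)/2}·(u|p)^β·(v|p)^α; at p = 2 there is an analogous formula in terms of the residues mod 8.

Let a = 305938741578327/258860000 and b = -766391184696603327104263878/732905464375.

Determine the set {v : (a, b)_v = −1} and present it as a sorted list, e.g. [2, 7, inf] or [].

[2, 3, 11, 13]

Mod squares: a ≡ 91789698, b ≡ -154. Check v ∈ {∞, 2, 3, 5, 7, 11, 13, 17, 23, 29, 31, 43, 47}.
v=2: v_2(a)=-5, v_2(b)=1; units ≡ 1, 3 (mod 8); ε·ε+αω+βω = 0·1+-5·1+1·0 ≡ 1  ⇒  (a,b)_2 = -1.
v=3: a=3^7·(≡1), b=3^6·(≡2) mod 3; (1|3)=+1, (2|3)=-1; (−1)^{7·6·1}·(+1)^6·(-1)^7 = -1.
v=17: a=17^1·(≡7), b=17^0·(≡9) mod 17; (7|17)=-1, (9|17)=+1; (−1)^{1·0·8}·(-1)^0·(+1)^1 = +1.
v=43: a=43^-2·(≡38), b=43^-4·(≡22) mod 43; (38|43)=+1, (22|43)=-1; (−1)^{-2·-4·21}·(+1)^-4·(-1)^-2 = +1.
v=47: a=47^0·(≡6), b=47^2·(≡14) mod 47; (6|47)=+1, (14|47)=+1; (−1)^{0·2·23}·(+1)^2·(+1)^0 = +1.
v=11: a=11^3·(≡2), b=11^7·(≡8) mod 11; (2|11)=-1, (8|11)=-1; (−1)^{3·7·5}·(-1)^7·(-1)^3 = -1.
v=7: a=7^-1·(≡4), b=7^-3·(≡5) mod 7; (4|7)=+1, (5|7)=-1; (−1)^{-1·-3·3}·(+1)^-3·(-1)^-1 = +1.
v=∞: 91789698 > 0 and -154 < 0  ⇒  (a,b)_∞ = +1.
v=31: a=31^1·(≡13), b=31^2·(≡19) mod 31; (13|31)=-1, (19|31)=+1; (−1)^{1·2·15}·(-1)^2·(+1)^1 = +1.
v=29: a=29^1·(≡8), b=29^2·(≡7) mod 29; (8|29)=-1, (7|29)=+1; (−1)^{1·2·14}·(-1)^2·(+1)^1 = +1.
v=5: a=5^-4·(≡2), b=5^-4·(≡4) mod 5; (2|5)=-1, (4|5)=+1; (−1)^{-4·-4·2}·(-1)^-4·(+1)^-4 = +1.
v=13: a=13^1·(≡3), b=13^4·(≡11) mod 13; (3|13)=+1, (11|13)=-1; (−1)^{1·4·6}·(+1)^4·(-1)^1 = -1.
v=23: a=23^2·(≡11), b=23^2·(≡7) mod 23; (11|23)=-1, (7|23)=-1; (−1)^{2·2·11}·(-1)^2·(-1)^2 = +1.
(91789698, -154 / ℚ) ramifies at {2, 3, 11, 13}: a division algebra.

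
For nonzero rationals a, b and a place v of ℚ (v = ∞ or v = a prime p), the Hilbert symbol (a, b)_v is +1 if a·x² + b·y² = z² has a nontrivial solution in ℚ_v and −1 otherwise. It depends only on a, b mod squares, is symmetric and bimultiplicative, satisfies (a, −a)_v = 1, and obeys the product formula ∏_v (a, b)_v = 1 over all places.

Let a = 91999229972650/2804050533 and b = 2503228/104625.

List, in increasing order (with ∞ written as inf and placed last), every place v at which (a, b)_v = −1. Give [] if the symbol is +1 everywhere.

(a, b) ≡ (14322, 3255) mod (ℚ^×)²; places V = {2, 3, 5, 7, 11, 13, 17, 19, 23, 31, 47, ∞}.
(a,b)_13: α=2, u≡10; β=2, v≡5 (mod 13); (10|13)=+1, (5|13)=-1; sign (−1)^0·+1^2·-1^2 = +1.
(a,b)_∞: sgn(14322)=+, sgn(3255)=+, so +1.
(a,b)_5: α=2, u≡2; β=-3, v≡4 (mod 5); (2|5)=-1, (4|5)=+1; sign (−1)^0·-1^-3·+1^2 = -1.
(a,b)_31: α=-1, u≡9; β=-1, v≡21 (mod 31); (9|31)=+1, (21|31)=-1; sign (−1)^1·+1^-1·-1^-1 = +1.
(a,b)_17: α=-4, u≡1; β=0, v≡9 (mod 17); (1|17)=+1, (9|17)=+1; sign (−1)^0·+1^0·+1^-4 = +1.
(a,b)_7: α=1, u≡4; β=1, v≡3 (mod 7); (4|7)=+1, (3|7)=-1; sign (−1)^1·+1^1·-1^1 = +1.
(a,b)_23: α=2, u≡12; β=2, v≡3 (mod 23); (12|23)=+1, (3|23)=+1; sign (−1)^0·+1^2·+1^2 = +1.
(a,b)_11: α=3, u≡3; β=0, v≡6 (mod 11); (3|11)=+1, (6|11)=-1; sign (−1)^0·+1^0·-1^3 = -1.
(a,b)_3: α=-1, u≡1; β=-3, v≡2 (mod 3); (1|3)=+1, (2|3)=-1; sign (−1)^1·+1^-3·-1^-1 = +1.
(a,b)_19: α=-2, u≡2; β=0, v≡17 (mod 19); (2|19)=-1, (17|19)=+1; sign (−1)^0·-1^0·+1^-2 = +1.
(a,b)_2: α=1, β=2; u≡1, v≡7 (mod 8); ε(u)ε(v)=0·1, αω(v)=1·0, βω(u)=2·0; sum ≡ 0  ⇒  +1.
(a,b)_47: α=2, u≡3; β=0, v≡34 (mod 47); (3|47)=+1, (34|47)=+1; sign (−1)^0·+1^0·+1^2 = +1.
|Ram(14322, 3255)| = 2, even; anisotropic at {5, 11}.

[5, 11]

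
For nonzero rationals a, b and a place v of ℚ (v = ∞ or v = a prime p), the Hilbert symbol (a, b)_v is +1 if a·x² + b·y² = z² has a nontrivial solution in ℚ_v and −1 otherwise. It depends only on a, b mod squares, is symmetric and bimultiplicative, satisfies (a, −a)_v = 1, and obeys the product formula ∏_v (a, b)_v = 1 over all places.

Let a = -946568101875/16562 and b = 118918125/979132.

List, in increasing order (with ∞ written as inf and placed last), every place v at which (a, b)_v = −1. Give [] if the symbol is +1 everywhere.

[2, 3, 7, 29]

Mod squares: a ≡ -246, b ≡ 203. Check v ∈ {∞, 2, 3, 5, 7, 11, 13, 17, 29, 41}.
v=2: v_2(a)=-1, v_2(b)=-2; units ≡ 5, 3 (mod 8); ε·ε+αω+βω = 0·1+-1·1+-2·1 ≡ 1  ⇒  (a,b)_2 = -1.
v=13: a=13^-2·(≡1), b=13^0·(≡6) mod 13; (1|13)=+1, (6|13)=-1; (−1)^{-2·0·6}·(+1)^0·(-1)^-2 = +1.
v=11: a=11^4·(≡6), b=11^-2·(≡1) mod 11; (6|11)=-1, (1|11)=+1; (−1)^{4·-2·5}·(-1)^-2·(+1)^4 = +1.
v=5: a=5^4·(≡1), b=5^4·(≡2) mod 5; (1|5)=+1, (2|5)=-1; (−1)^{4·4·2}·(+1)^4·(-1)^4 = +1.
v=7: a=7^-2·(≡5), b=7^-1·(≡2) mod 7; (5|7)=-1, (2|7)=+1; (−1)^{-2·-1·3}·(-1)^-1·(+1)^-2 = -1.
v=41: a=41^1·(≡30), b=41^0·(≡4) mod 41; (30|41)=-1, (4|41)=+1; (−1)^{1·0·20}·(-1)^0·(+1)^1 = +1.
v=3: a=3^1·(≡2), b=3^8·(≡2) mod 3; (2|3)=-1, (2|3)=-1; (−1)^{1·8·1}·(-1)^8·(-1)^1 = -1.
v=29: a=29^2·(≡14), b=29^1·(≡5) mod 29; (14|29)=-1, (5|29)=+1; (−1)^{2·1·14}·(-1)^1·(+1)^2 = -1.
v=17: a=17^0·(≡9), b=17^-2·(≡13) mod 17; (9|17)=+1, (13|17)=+1; (−1)^{0·-2·8}·(+1)^-2·(+1)^0 = +1.
v=∞: -246 < 0 and 203 > 0  ⇒  (a,b)_∞ = +1.
Ram(-246, 203) = {2, 3, 7, 29}; no ℚ_2-point on the conic.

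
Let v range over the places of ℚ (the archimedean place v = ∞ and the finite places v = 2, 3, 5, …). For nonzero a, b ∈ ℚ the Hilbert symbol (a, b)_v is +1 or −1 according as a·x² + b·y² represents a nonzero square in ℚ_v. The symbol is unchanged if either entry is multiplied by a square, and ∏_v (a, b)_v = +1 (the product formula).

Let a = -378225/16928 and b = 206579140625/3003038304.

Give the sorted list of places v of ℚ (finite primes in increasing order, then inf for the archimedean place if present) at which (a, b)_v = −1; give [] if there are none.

Mod squares: a ≡ -2, b ≡ 390. Check v ∈ {∞, 2, 3, 5, 7, 11, 13, 17, 23, 41, 47}.
v=3: a=3^2·(≡1), b=3^-1·(≡1) mod 3; (1|3)=+1, (1|3)=+1; (−1)^{2·-1·1}·(+1)^-1·(+1)^2 = +1.
v=∞: -2 < 0 and 390 > 0  ⇒  (a,b)_∞ = +1.
v=2: v_2(a)=-5, v_2(b)=-5; units ≡ 7, 3 (mod 8); ε·ε+αω+βω = 1·1+-5·1+-5·0 ≡ 0  ⇒  (a,b)_2 = +1.
v=5: a=5^2·(≡2), b=5^7·(≡2) mod 5; (2|5)=-1, (2|5)=-1; (−1)^{2·7·2}·(-1)^7·(-1)^2 = -1.
v=11: a=11^0·(≡1), b=11^2·(≡5) mod 11; (1|11)=+1, (5|11)=+1; (−1)^{0·2·5}·(+1)^2·(+1)^0 = +1.
v=13: a=13^0·(≡5), b=13^1·(≡4) mod 13; (5|13)=-1, (4|13)=+1; (−1)^{0·1·6}·(-1)^1·(+1)^0 = -1.
v=23: a=23^-2·(≡19), b=23^0·(≡17) mod 23; (19|23)=-1, (17|23)=-1; (−1)^{-2·0·11}·(-1)^0·(-1)^-2 = +1.
v=47: a=47^0·(≡45), b=47^-2·(≡9) mod 47; (45|47)=-1, (9|47)=+1; (−1)^{0·-2·23}·(-1)^-2·(+1)^0 = +1.
v=17: a=17^0·(≡15), b=17^-2·(≡15) mod 17; (15|17)=+1, (15|17)=+1; (−1)^{0·-2·8}·(+1)^-2·(+1)^0 = +1.
v=7: a=7^0·(≡3), b=7^-2·(≡5) mod 7; (3|7)=-1, (5|7)=-1; (−1)^{0·-2·3}·(-1)^-2·(-1)^0 = +1.
v=41: a=41^2·(≡4), b=41^2·(≡40) mod 41; (4|41)=+1, (40|41)=+1; (−1)^{2·2·20}·(+1)^2·(+1)^2 = +1.
Ram(-2, 390) = {5, 13}; no ℚ_5-point on the conic.

[5, 13]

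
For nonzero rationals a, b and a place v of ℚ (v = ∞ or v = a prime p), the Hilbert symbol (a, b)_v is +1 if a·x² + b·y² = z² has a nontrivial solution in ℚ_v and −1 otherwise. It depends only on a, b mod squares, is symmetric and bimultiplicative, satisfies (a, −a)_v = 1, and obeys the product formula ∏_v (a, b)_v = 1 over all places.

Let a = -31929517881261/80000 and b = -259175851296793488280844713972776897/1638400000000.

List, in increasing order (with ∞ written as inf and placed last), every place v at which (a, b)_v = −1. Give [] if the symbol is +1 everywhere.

[2, 11, 17, inf]

(a, b) ≡ (-8778, -29393) mod (ℚ^×)²; places V = {2, 3, 5, 7, 11, 13, 17, 19, 31, ∞}.
(a,b)_3: α=17, u≡2; β=36, v≡1 (mod 3); (2|3)=-1, (1|3)=+1; sign (−1)^0·-1^36·+1^17 = +1.
(a,b)_11: α=1, u≡1; β=2, v≡10 (mod 11); (1|11)=+1, (10|11)=-1; sign (−1)^0·+1^2·-1^1 = -1.
(a,b)_5: α=-4, u≡3; β=-8, v≡2 (mod 5); (3|5)=-1, (2|5)=-1; sign (−1)^0·-1^-8·-1^-4 = +1.
(a,b)_17: α=0, u≡7; β=1, v≡6 (mod 17); (7|17)=-1, (6|17)=-1; sign (−1)^0·-1^1·-1^0 = -1.
(a,b)_31: α=0, u≡13; β=2, v≡22 (mod 31); (13|31)=-1, (22|31)=-1; sign (−1)^0·-1^2·-1^0 = +1.
(a,b)_13: α=2, u≡12; β=5, v≡12 (mod 13); (12|13)=+1, (12|13)=+1; sign (−1)^0·+1^5·+1^2 = +1.
(a,b)_2: α=-7, β=-22; u≡3, v≡7 (mod 8); ε(u)ε(v)=1·1, αω(v)=-7·0, βω(u)=-22·1; sum ≡ 1  ⇒  -1.
(a,b)_19: α=1, u≡14; β=3, v≡4 (mod 19); (14|19)=-1, (4|19)=+1; sign (−1)^1·-1^3·+1^1 = +1.
(a,b)_∞: sgn(-8778)=−, sgn(-29393)=−, so -1.
(a,b)_7: α=1, u≡3; β=3, v≡2 (mod 7); (3|7)=-1, (2|7)=+1; sign (−1)^1·-1^3·+1^1 = +1.
|Ram(-8778, -29393)| = 4, even; anisotropic at {2, 11, 17, ∞}.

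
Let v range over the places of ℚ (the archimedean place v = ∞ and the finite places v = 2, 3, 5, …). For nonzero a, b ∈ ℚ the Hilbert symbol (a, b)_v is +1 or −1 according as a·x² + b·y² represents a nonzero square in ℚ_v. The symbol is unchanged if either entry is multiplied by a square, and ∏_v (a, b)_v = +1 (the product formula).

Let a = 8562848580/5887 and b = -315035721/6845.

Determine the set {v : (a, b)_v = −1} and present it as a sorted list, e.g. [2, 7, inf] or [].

[2, 3, 5, 7]

(a, b) ≡ (15015, -5005) mod (ℚ^×)²; places V = {2, 3, 5, 7, 11, 13, 17, 29, 37, ∞}.
(a,b)_17: α=0, u≡1; β=2, v≡11 (mod 17); (1|17)=+1, (11|17)=-1; sign (−1)^0·+1^2·-1^0 = +1.
(a,b)_29: α=-2, u≡7; β=0, v≡8 (mod 29); (7|29)=+1, (8|29)=-1; sign (−1)^0·+1^0·-1^-2 = +1.
(a,b)_5: α=1, u≡3; β=-1, v≡1 (mod 5); (3|5)=-1, (1|5)=+1; sign (−1)^0·-1^-1·+1^1 = -1.
(a,b)_37: α=2, u≡11; β=-2, v≡30 (mod 37); (11|37)=+1, (30|37)=+1; sign (−1)^0·+1^-2·+1^2 = +1.
(a,b)_11: α=1, u≡9; β=3, v≡6 (mod 11); (9|11)=+1, (6|11)=-1; sign (−1)^1·+1^3·-1^1 = +1.
(a,b)_13: α=1, u≡6; β=1, v≡8 (mod 13); (6|13)=-1, (8|13)=-1; sign (−1)^0·-1^1·-1^1 = +1.
(a,b)_3: α=7, u≡1; β=2, v≡2 (mod 3); (1|3)=+1, (2|3)=-1; sign (−1)^0·+1^2·-1^7 = -1.
(a,b)_7: α=-1, u≡6; β=1, v≡3 (mod 7); (6|7)=-1, (3|7)=-1; sign (−1)^1·-1^1·-1^-1 = -1.
(a,b)_∞: sgn(15015)=+, sgn(-5005)=−, so +1.
(a,b)_2: α=2, β=0; u≡7, v≡3 (mod 8); ε(u)ε(v)=1·1, αω(v)=2·1, βω(u)=0·0; sum ≡ 1  ⇒  -1.
|Ram(15015, -5005)| = 4, even; anisotropic at {2, 3, 5, 7}.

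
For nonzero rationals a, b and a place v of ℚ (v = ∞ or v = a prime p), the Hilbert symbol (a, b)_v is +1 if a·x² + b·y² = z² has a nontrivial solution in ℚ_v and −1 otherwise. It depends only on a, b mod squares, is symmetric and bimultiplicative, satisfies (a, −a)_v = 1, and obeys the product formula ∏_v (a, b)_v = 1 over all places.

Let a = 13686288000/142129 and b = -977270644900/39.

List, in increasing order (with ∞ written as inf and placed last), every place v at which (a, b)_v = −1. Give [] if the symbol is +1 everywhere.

(a, b) ≡ (330, -39) mod (ℚ^×)²; places V = {2, 3, 5, 7, 11, 13, 19, 23, 29, 43, ∞}.
(a,b)_29: α=-2, u≡26; β=0, v≡14 (mod 29); (26|29)=-1, (14|29)=-1; sign (−1)^0·-1^0·-1^-2 = +1.
(a,b)_3: α=1, u≡2; β=-1, v≡2 (mod 3); (2|3)=-1, (2|3)=-1; sign (−1)^1·-1^-1·-1^1 = -1.
(a,b)_∞: sgn(330)=+, sgn(-39)=−, so +1.
(a,b)_11: α=1, u≡10; β=4, v≡4 (mod 11); (10|11)=-1, (4|11)=+1; sign (−1)^0·-1^4·+1^1 = +1.
(a,b)_19: α=0, u≡5; β=2, v≡12 (mod 19); (5|19)=+1, (12|19)=-1; sign (−1)^0·+1^2·-1^0 = +1.
(a,b)_5: α=3, u≡1; β=2, v≡1 (mod 5); (1|5)=+1, (1|5)=+1; sign (−1)^0·+1^2·+1^3 = +1.
(a,b)_2: α=7, β=2; u≡5, v≡1 (mod 8); ε(u)ε(v)=0·0, αω(v)=7·0, βω(u)=2·1; sum ≡ 0  ⇒  +1.
(a,b)_43: α=0, u≡29; β=2, v≡24 (mod 43); (29|43)=-1, (24|43)=+1; sign (−1)^0·-1^2·+1^0 = +1.
(a,b)_13: α=-2, u≡11; β=-1, v≡3 (mod 13); (11|13)=-1, (3|13)=+1; sign (−1)^0·-1^-1·+1^-2 = -1.
(a,b)_7: α=2, u≡2; β=0, v≡6 (mod 7); (2|7)=+1, (6|7)=-1; sign (−1)^0·+1^0·-1^2 = +1.
(a,b)_23: α=2, u≡3; β=0, v≡7 (mod 23); (3|23)=+1, (7|23)=-1; sign (−1)^0·+1^0·-1^2 = +1.
(330, -39 / ℚ) ramifies at {3, 13}: a division algebra.

[3, 13]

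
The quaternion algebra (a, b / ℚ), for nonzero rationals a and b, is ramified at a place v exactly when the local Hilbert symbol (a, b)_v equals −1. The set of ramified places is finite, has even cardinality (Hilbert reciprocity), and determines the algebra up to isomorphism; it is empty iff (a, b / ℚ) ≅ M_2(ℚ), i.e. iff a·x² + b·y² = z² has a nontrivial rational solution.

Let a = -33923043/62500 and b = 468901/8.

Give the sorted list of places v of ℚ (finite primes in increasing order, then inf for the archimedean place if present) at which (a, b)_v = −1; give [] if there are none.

Mod squares: a ≡ -8547, b ≡ 937802. Check v ∈ {∞, 2, 3, 5, 7, 11, 19, 23, 29, 37}.
v=19: a=19^0·(≡12), b=19^1·(≡14) mod 19; (12|19)=-1, (14|19)=-1; (−1)^{0·1·9}·(-1)^1·(-1)^0 = -1.
v=3: a=3^5·(≡1), b=3^0·(≡2) mod 3; (1|3)=+1, (2|3)=-1; (−1)^{5·0·1}·(+1)^0·(-1)^5 = -1.
v=23: a=23^0·(≡13), b=23^1·(≡4) mod 23; (13|23)=+1, (4|23)=+1; (−1)^{0·1·11}·(+1)^1·(+1)^0 = +1.
v=11: a=11^1·(≡4), b=11^0·(≡6) mod 11; (4|11)=+1, (6|11)=-1; (−1)^{1·0·5}·(+1)^0·(-1)^1 = -1.
v=∞: -8547 < 0 and 937802 > 0  ⇒  (a,b)_∞ = +1.
v=2: v_2(a)=-2, v_2(b)=-3; units ≡ 5, 5 (mod 8); ε·ε+αω+βω = 0·0+-2·1+-3·1 ≡ 1  ⇒  (a,b)_2 = -1.
v=5: a=5^-6·(≡3), b=5^0·(≡2) mod 5; (3|5)=-1, (2|5)=-1; (−1)^{-6·0·2}·(-1)^0·(-1)^-6 = +1.
v=7: a=7^3·(≡4), b=7^0·(≡6) mod 7; (4|7)=+1, (6|7)=-1; (−1)^{3·0·3}·(+1)^0·(-1)^3 = -1.
v=29: a=29^0·(≡11), b=29^1·(≡2) mod 29; (11|29)=-1, (2|29)=-1; (−1)^{0·1·14}·(-1)^1·(-1)^0 = -1.
v=37: a=37^1·(≡3), b=37^1·(≡7) mod 37; (3|37)=+1, (7|37)=+1; (−1)^{1·1·18}·(+1)^1·(+1)^1 = +1.
Ram(-8547, 937802) = {2, 3, 7, 11, 19, 29}; no ℚ_2-point on the conic.

[2, 3, 7, 11, 19, 29]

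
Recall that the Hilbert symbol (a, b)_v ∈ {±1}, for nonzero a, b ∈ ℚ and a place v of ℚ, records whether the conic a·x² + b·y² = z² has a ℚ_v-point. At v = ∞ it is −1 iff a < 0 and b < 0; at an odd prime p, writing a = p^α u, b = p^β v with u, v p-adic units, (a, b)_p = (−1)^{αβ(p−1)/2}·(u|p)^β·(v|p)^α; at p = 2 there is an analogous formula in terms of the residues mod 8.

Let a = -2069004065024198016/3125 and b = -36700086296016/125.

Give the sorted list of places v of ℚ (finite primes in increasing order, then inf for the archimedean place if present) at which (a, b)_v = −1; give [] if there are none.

(a, b) ≡ (-40184430, -230945) mod (ℚ^×)²; places V = {2, 3, 5, 11, 13, 17, 19, 29, ∞}.
(a,b)_∞: sgn(-40184430)=−, sgn(-230945)=−, so -1.
(a,b)_2: α=7, β=4; u≡1, v≡7 (mod 8); ε(u)ε(v)=0·1, αω(v)=7·0, βω(u)=4·0; sum ≡ 0  ⇒  +1.
(a,b)_17: α=1, u≡1; β=1, v≡2 (mod 17); (1|17)=+1, (2|17)=+1; sign (−1)^0·+1^1·+1^1 = +1.
(a,b)_3: α=15, u≡1; β=10, v≡1 (mod 3); (1|3)=+1, (1|3)=+1; sign (−1)^0·+1^10·+1^15 = +1.
(a,b)_19: α=1, u≡15; β=1, v≡11 (mod 19); (15|19)=-1, (11|19)=+1; sign (−1)^1·-1^1·+1^1 = +1.
(a,b)_11: α=1, u≡9; β=1, v≡5 (mod 11); (9|11)=+1, (5|11)=+1; sign (−1)^1·+1^1·+1^1 = -1.
(a,b)_29: α=3, u≡8; β=2, v≡26 (mod 29); (8|29)=-1, (26|29)=-1; sign (−1)^0·-1^2·-1^3 = -1.
(a,b)_13: α=1, u≡12; β=1, v≡5 (mod 13); (12|13)=+1, (5|13)=-1; sign (−1)^0·+1^1·-1^1 = -1.
(a,b)_5: α=-5, u≡4; β=-3, v≡4 (mod 5); (4|5)=+1, (4|5)=+1; sign (−1)^0·+1^-3·+1^-5 = +1.
|Ram(-40184430, -230945)| = 4, even; anisotropic at {11, 13, 29, ∞}.

[11, 13, 29, inf]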